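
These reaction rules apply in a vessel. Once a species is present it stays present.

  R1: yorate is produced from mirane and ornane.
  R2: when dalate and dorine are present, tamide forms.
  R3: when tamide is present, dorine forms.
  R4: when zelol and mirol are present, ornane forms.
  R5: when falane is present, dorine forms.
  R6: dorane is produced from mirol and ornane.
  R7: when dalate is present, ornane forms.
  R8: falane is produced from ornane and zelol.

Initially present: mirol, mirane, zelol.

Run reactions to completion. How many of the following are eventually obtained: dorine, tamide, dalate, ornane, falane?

3

zelol and mirol present → ornane forms (R4).
ornane and zelol present → falane forms (R8).
falane present → dorine forms (R5).
dorine: reached.
tamide would need dalate and dorine (R2), but dalate never forms.
No rule produces dalate, and it is not given.
ornane: reached.
falane: reached.
Reached: dorine, ornane, and falane — 3 of the 5.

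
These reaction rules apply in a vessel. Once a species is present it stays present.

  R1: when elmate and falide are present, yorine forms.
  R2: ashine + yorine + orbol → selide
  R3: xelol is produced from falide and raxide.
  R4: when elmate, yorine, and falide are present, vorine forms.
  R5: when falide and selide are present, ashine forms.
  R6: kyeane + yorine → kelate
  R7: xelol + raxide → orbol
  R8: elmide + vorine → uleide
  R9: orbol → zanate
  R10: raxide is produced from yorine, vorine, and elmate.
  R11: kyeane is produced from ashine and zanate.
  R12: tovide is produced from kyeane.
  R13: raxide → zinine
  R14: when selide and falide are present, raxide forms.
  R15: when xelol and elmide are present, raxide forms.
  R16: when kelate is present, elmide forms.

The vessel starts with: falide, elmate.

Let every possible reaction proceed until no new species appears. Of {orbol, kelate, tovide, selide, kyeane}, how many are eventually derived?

1

elmate and falide present → yorine forms (R1).
elmate, yorine, and falide present → vorine forms (R4).
yorine, vorine, and elmate present → raxide forms (R10).
falide and raxide present → xelol forms (R3).
xelol and raxide present → orbol forms (R7).
orbol: reached.
kelate would need kyeane and yorine (R6), but kyeane never forms.
tovide would need kyeane (R12), but kyeane never forms.
selide would need ashine, yorine, and orbol (R2), but ashine never forms.
kyeane would need ashine and zanate (R11), but ashine never forms.
Reached: orbol — 1 of the 5.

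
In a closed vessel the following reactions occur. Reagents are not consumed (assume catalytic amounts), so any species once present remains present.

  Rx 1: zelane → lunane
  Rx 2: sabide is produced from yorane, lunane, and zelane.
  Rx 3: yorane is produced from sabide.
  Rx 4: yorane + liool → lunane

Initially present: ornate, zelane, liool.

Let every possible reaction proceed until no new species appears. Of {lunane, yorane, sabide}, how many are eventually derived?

zelane present → lunane forms (Rx 1).
lunane: reached.
yorane would need sabide (Rx 3), but sabide never forms.
sabide would need yorane, lunane, and zelane (Rx 2), but yorane never forms.
Reached: lunane — 1 of the 3.

1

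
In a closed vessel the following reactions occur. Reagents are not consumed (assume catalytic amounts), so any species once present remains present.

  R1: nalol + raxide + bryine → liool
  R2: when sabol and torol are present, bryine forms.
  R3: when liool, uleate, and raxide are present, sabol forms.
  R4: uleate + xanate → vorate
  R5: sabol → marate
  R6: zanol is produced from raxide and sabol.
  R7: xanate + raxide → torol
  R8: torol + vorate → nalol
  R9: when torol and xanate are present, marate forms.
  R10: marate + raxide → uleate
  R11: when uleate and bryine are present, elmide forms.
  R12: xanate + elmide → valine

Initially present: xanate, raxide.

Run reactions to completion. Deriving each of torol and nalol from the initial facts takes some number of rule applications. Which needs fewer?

torol

torol: xanate and raxide present → torol forms (R7). [1 rule application]
nalol: xanate and raxide present → torol forms (R7). torol and xanate present → marate forms (R9). marate and raxide present → uleate forms (R10). uleate and xanate present → vorate forms (R4). torol and vorate present → nalol forms (R8). [5 rule applications]
torol needs fewer.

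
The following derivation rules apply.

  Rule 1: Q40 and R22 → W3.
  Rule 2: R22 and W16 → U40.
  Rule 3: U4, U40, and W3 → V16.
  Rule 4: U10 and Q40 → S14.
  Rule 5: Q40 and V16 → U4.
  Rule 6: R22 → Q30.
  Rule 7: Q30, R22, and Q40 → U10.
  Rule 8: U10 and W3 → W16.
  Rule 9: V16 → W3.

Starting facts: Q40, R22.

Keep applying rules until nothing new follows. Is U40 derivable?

Q40 and R22 hold, so W3 follows (Rule 1).
From R22, Rule 6 gives Q30.
Q30, R22, and Q40 hold, so U10 follows (Rule 7).
U10 and W3 hold, so W16 follows (Rule 8).
From R22 and W16, Rule 2 gives U40.

Yes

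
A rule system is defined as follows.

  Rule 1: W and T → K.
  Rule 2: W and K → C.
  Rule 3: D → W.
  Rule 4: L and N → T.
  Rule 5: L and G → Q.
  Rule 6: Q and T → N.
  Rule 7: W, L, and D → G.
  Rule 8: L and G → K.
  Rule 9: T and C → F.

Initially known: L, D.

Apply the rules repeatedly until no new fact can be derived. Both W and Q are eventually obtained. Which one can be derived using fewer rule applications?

W: D holds, so W follows (Rule 3). [1 rule application]
Q: D holds, so W follows (Rule 3). From W, L, and D, Rule 7 gives G. From L and G, Rule 5 gives Q. [3 rule applications]
W needs fewer.

W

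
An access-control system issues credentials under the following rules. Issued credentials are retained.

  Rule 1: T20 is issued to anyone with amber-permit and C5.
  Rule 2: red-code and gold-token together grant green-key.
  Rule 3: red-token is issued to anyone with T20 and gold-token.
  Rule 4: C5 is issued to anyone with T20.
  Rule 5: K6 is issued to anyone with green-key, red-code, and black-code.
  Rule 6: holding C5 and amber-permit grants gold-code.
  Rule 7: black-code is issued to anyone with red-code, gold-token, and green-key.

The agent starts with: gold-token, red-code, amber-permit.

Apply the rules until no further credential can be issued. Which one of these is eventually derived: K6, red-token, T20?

K6

Holding red-code and gold-token grants green-key (Rule 2).
Holding red-code, gold-token, and green-key grants black-code (Rule 7).
Holding green-key, red-code, and black-code grants K6 (Rule 5).
T20 would need amber-permit and C5 (Rule 1), but C5 is never granted. red-token would need T20 and gold-token (Rule 3), but T20 is never granted.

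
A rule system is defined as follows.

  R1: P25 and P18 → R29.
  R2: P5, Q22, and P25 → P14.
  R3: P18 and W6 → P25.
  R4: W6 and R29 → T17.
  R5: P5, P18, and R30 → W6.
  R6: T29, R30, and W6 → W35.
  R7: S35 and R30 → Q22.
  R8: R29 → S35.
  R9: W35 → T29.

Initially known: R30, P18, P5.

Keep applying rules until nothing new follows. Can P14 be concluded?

From P5, P18, and R30, R5 gives W6.
P18 and W6 hold, so P25 follows (R3).
From P25 and P18, R1 gives R29.
From R29, R8 gives S35.
From S35 and R30, R7 gives Q22.
From P5, Q22, and P25, R2 gives P14.

Yes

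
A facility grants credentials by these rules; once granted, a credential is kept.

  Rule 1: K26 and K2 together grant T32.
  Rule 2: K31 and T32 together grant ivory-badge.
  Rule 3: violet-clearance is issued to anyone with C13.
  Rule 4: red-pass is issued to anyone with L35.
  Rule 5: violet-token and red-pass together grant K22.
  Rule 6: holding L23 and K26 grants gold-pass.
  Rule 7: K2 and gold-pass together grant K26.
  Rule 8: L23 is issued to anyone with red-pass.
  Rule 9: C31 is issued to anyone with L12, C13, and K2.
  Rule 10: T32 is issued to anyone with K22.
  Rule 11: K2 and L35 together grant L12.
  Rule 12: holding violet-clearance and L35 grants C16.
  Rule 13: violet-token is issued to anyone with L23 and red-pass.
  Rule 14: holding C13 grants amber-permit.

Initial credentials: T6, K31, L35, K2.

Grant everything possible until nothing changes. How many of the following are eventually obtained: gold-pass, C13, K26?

0

gold-pass would need L23 and K26 (Rule 6), but K26 is never granted.
No rule produces C13, and it is not given.
K26 would need K2 and gold-pass (Rule 7), but gold-pass is never granted.
None of the 3 are reached.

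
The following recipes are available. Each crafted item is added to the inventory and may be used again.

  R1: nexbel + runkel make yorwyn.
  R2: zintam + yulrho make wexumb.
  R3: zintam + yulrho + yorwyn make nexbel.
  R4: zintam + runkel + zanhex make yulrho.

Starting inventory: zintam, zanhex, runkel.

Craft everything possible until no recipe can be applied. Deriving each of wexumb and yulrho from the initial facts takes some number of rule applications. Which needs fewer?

yulrho

yulrho: zintam + runkel + zanhex → yulrho (R4). [1 rule application]
wexumb: Using R4, zintam, runkel, and zanhex make yulrho. zintam + yulrho → wexumb (R2). [2 rule applications]
yulrho needs fewer.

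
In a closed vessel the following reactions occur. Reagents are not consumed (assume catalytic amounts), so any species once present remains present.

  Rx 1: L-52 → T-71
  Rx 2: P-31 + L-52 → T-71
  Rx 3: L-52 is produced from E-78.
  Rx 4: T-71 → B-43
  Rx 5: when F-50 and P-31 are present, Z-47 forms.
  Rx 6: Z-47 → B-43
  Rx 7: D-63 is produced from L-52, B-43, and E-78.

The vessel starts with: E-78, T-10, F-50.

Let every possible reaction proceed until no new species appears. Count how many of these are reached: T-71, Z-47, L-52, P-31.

2

E-78 present → L-52 forms (Rx 3).
L-52 present → T-71 forms (Rx 1).
T-71: reached.
Z-47 would need F-50 and P-31 (Rx 5), but P-31 never forms.
L-52: reached.
No rule produces P-31, and it is not given.
Reached: T-71 and L-52 — 2 of the 4.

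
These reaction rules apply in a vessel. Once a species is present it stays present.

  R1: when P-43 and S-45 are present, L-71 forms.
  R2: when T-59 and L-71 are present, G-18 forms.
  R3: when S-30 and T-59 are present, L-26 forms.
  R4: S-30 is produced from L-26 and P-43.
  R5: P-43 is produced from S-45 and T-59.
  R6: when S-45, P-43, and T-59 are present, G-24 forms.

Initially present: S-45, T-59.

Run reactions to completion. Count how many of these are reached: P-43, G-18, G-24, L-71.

4

S-45 and T-59 present → P-43 forms (R5).
S-45, P-43, and T-59 present → G-24 forms (R6).
P-43 and S-45 present → L-71 forms (R1).
T-59 and L-71 present → G-18 forms (R2).
P-43: reached.
G-18: reached.
G-24: reached.
L-71: reached.
All 4 are reached.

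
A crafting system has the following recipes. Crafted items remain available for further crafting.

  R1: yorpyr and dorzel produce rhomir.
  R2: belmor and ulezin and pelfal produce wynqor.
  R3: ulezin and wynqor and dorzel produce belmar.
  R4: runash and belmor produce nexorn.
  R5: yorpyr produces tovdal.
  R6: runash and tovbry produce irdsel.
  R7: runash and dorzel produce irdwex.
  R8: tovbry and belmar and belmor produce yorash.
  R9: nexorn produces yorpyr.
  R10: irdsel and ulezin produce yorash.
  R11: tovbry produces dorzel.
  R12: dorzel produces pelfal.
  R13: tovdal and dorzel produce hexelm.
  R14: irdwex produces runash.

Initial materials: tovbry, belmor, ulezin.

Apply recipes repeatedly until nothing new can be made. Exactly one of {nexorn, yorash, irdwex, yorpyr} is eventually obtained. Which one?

yorash

Using R11, tovbry makes dorzel.
dorzel → pelfal (R12).
Using R2, belmor, ulezin, and pelfal make wynqor.
Using R3, ulezin, wynqor, and dorzel make belmar.
Using R8, tovbry, belmar, and belmor make yorash.
irdwex would need runash and dorzel (R7), but runash is never obtained. yorpyr would need nexorn (R9), but nexorn is never obtained. nexorn would need runash and belmor (R4), but runash is never obtained.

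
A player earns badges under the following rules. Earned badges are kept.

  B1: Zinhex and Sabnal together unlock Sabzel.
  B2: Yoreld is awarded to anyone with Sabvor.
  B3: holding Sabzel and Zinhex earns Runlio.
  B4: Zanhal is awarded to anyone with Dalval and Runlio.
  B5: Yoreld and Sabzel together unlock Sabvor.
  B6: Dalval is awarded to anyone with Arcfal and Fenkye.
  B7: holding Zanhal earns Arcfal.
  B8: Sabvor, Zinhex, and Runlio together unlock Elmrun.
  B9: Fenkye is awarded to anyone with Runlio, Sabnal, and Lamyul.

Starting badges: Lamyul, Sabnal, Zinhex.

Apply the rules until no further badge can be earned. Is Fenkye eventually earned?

Yes

With Zinhex and Sabnal, Sabzel is earned (B1).
With Sabzel and Zinhex, Runlio is earned (B3).
With Runlio, Sabnal, and Lamyul, Fenkye is earned (B9).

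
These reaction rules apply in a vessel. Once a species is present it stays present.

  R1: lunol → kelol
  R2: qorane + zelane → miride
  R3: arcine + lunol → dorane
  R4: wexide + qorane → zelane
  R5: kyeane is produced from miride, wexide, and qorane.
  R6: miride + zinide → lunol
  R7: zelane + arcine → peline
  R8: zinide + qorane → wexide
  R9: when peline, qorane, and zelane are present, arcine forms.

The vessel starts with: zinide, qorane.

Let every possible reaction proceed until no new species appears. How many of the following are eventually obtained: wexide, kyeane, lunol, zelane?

zinide and qorane present → wexide forms (R8).
wexide and qorane present → zelane forms (R4).
qorane and zelane present → miride forms (R2).
miride, wexide, and qorane present → kyeane forms (R5).
miride and zinide present → lunol forms (R6).
wexide: reached.
kyeane: reached.
lunol: reached.
zelane: reached.
All 4 are reached.

4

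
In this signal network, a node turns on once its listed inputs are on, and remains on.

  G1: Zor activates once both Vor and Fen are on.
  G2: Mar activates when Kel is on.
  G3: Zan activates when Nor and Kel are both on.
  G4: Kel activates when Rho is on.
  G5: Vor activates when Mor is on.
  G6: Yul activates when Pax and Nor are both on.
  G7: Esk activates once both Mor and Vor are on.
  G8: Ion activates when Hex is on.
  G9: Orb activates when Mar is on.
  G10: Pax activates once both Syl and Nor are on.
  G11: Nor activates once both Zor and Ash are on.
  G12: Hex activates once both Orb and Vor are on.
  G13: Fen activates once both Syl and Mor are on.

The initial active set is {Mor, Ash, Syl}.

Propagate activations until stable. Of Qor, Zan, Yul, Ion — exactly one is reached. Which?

G5: Mor on → Vor on.
G13: Syl and Mor on → Fen on.
Vor and Fen are on, so Zor activates (G1).
Zor and Ash are on, so Nor activates (G11).
G10: Syl and Nor on → Pax on.
Pax and Nor are on, so Yul activates (G6).
No rule produces Qor, and it is not given. Zan would need Nor and Kel (G3), but Kel never turns on. Ion would need Hex (G8), but Hex never turns on.

Yul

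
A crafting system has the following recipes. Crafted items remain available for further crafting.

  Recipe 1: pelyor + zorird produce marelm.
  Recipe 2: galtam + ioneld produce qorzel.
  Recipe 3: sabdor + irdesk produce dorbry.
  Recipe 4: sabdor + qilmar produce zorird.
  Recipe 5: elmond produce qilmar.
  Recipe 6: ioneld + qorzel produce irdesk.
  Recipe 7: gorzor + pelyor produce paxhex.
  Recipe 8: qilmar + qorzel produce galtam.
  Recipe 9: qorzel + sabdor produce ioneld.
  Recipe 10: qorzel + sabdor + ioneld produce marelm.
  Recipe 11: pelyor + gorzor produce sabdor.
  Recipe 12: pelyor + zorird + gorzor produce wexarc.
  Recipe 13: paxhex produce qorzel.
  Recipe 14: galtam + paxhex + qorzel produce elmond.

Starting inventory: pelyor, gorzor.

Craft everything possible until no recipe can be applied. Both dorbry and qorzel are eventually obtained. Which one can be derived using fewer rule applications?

qorzel

qorzel: gorzor + pelyor → paxhex (Recipe 7). paxhex → qorzel (Recipe 13). [2 rule applications]
dorbry: Using Recipe 7, gorzor and pelyor make paxhex. pelyor + gorzor → sabdor (Recipe 11). paxhex → qorzel (Recipe 13). Using Recipe 9, qorzel and sabdor make ioneld. ioneld + qorzel → irdesk (Recipe 6). sabdor + irdesk → dorbry (Recipe 3). [6 rule applications]
qorzel needs fewer.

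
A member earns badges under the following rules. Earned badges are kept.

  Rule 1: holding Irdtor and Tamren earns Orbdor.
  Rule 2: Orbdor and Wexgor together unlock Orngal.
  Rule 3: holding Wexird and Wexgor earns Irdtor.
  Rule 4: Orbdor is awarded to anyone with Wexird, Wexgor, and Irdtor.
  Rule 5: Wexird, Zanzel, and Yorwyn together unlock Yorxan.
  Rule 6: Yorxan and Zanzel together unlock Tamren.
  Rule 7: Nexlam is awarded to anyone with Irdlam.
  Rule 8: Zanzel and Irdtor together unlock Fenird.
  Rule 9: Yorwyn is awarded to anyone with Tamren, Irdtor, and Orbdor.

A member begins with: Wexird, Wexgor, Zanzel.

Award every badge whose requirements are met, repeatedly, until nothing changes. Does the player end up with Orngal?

Yes

With Wexird and Wexgor, Irdtor is earned (Rule 3).
With Wexird, Wexgor, and Irdtor, Orbdor is earned (Rule 4).
With Orbdor and Wexgor, Orngal is earned (Rule 2).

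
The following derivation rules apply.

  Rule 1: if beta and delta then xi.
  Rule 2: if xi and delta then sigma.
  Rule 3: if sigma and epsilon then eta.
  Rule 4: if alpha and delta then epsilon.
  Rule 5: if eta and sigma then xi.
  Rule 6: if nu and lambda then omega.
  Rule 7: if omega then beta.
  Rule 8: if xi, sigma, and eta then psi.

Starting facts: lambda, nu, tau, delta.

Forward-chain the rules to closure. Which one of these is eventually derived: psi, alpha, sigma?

sigma

nu and lambda hold, so omega follows (Rule 6).
From omega, Rule 7 gives beta.
beta and delta hold, so xi follows (Rule 1).
xi and delta hold, so sigma follows (Rule 2).
psi would need xi, sigma, and eta (Rule 8), but eta is never established. No rule produces alpha, and it is not given.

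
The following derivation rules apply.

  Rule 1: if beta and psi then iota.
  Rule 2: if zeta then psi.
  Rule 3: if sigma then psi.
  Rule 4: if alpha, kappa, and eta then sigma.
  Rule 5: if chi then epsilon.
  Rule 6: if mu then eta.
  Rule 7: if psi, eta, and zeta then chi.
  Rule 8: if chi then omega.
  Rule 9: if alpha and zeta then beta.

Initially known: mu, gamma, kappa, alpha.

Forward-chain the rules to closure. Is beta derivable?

No

beta would need alpha and zeta (Rule 9), but zeta is never established.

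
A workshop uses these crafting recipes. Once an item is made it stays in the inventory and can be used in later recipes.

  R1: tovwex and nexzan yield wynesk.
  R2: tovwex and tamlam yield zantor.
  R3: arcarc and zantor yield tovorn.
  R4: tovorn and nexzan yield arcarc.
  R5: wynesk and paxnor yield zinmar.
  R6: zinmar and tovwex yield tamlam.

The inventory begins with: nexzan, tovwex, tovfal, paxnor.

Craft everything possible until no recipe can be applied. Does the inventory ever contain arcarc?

No

arcarc would need tovorn and nexzan (R4), but tovorn is never obtained.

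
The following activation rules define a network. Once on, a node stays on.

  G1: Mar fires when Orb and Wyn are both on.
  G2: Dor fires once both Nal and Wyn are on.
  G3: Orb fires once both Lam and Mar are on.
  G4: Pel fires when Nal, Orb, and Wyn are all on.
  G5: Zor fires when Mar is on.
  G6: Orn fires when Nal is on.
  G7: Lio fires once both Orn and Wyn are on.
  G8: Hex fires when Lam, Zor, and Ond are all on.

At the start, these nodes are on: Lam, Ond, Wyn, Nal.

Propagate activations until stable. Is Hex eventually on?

No

Hex would need Lam, Zor, and Ond (G8), but Zor never turns on.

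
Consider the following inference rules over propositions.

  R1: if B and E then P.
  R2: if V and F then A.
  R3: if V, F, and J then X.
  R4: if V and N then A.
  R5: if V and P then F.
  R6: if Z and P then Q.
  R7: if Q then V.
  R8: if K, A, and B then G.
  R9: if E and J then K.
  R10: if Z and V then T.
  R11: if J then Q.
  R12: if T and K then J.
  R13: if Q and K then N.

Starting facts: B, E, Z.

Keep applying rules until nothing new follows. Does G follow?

G would need K, A, and B (R8), but K is never established.

No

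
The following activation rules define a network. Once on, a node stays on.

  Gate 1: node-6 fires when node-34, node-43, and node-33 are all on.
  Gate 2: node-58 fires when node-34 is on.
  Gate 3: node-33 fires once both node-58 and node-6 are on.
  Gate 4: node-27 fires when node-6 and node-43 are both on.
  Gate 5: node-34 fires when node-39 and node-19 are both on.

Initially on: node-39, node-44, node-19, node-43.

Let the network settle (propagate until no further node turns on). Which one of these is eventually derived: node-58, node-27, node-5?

node-58

Gate 5: node-39 and node-19 on → node-34 on.
Gate 2: node-34 on → node-58 on.
No rule produces node-5, and it is not given. node-27 would need node-6 and node-43 (Gate 4), but node-6 never turns on.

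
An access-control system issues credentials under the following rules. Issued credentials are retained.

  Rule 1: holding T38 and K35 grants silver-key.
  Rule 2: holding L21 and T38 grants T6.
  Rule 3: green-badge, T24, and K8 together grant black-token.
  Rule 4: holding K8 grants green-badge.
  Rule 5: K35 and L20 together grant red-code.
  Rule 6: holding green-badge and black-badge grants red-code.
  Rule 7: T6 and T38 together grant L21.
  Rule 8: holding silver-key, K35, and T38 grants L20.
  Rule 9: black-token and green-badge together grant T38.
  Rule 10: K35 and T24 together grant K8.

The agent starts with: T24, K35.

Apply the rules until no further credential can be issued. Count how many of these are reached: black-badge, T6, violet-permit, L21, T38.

Holding K35 and T24 grants K8 (Rule 10).
Holding K8 grants green-badge (Rule 4).
Holding green-badge, T24, and K8 grants black-token (Rule 3).
Holding black-token and green-badge grants T38 (Rule 9).
No rule produces black-badge, and it is not given.
T6 would need L21 and T38 (Rule 2), but L21 is never granted.
No rule produces violet-permit, and it is not given.
L21 would need T6 and T38 (Rule 7), but T6 is never granted.
T38: reached.
Reached: T38 — 1 of the 5.

1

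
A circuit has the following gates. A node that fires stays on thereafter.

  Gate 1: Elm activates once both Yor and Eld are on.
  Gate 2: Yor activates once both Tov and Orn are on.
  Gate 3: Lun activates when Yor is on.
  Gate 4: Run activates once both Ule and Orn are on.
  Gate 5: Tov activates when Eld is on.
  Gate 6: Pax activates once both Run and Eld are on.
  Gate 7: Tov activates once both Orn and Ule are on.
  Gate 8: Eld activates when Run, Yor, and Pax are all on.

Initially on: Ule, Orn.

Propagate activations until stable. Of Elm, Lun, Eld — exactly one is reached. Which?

Orn and Ule are on, so Tov activates (Gate 7).
Gate 2: Tov and Orn on → Yor on.
Yor is on, so Lun activates (Gate 3).
Eld would need Run, Yor, and Pax (Gate 8), but Pax never turns on. Elm would need Yor and Eld (Gate 1), but Eld never turns on.

Lun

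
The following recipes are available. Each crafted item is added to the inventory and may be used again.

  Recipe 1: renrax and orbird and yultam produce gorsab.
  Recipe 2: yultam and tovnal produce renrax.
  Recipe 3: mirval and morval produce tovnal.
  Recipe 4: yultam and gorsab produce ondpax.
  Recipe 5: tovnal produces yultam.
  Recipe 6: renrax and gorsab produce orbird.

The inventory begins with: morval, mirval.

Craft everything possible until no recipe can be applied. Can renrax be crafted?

Yes

Using Recipe 3, mirval and morval make tovnal.
Using Recipe 5, tovnal makes yultam.
Using Recipe 2, yultam and tovnal make renrax.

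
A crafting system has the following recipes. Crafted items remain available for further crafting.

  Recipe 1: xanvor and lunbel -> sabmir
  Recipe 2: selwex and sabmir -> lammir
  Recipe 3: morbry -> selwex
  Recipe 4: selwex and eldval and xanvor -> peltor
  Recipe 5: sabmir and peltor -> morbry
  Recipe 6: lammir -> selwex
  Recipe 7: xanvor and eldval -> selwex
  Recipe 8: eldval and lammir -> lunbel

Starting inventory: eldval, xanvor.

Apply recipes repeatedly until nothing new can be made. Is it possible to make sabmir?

No

sabmir would need xanvor and lunbel (Recipe 1), but lunbel is never obtained.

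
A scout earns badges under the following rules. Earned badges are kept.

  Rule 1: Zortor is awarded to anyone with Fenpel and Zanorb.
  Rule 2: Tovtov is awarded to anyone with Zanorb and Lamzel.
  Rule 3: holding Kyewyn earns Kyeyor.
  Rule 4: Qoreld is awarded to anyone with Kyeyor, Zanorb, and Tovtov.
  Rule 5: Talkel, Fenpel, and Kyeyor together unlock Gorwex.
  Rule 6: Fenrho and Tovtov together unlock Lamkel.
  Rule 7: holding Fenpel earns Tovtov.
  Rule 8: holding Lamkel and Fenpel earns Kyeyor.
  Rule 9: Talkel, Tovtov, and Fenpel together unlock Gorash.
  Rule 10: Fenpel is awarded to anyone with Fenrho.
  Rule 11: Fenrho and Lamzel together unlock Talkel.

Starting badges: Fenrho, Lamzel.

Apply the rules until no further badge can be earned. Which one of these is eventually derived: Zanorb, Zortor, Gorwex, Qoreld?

Gorwex

With Fenrho, Fenpel is earned (Rule 10).
With Fenrho and Lamzel, Talkel is earned (Rule 11).
With Fenpel, Tovtov is earned (Rule 7).
With Fenrho and Tovtov, Lamkel is earned (Rule 6).
With Lamkel and Fenpel, Kyeyor is earned (Rule 8).
With Talkel, Fenpel, and Kyeyor, Gorwex is earned (Rule 5).
Qoreld would need Kyeyor, Zanorb, and Tovtov (Rule 4), but Zanorb is never earned. Zortor would need Fenpel and Zanorb (Rule 1), but Zanorb is never earned. No rule produces Zanorb, and it is not given.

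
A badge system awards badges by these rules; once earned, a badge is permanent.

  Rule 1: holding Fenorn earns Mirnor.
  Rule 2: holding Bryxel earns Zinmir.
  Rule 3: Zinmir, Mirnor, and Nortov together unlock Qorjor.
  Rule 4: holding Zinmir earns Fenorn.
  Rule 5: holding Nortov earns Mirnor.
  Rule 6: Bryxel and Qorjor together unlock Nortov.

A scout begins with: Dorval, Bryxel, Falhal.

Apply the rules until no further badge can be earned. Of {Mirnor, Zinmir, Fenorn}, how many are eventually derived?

3

With Bryxel, Zinmir is earned (Rule 2).
With Zinmir, Fenorn is earned (Rule 4).
With Fenorn, Mirnor is earned (Rule 1).
Mirnor: reached.
Zinmir: reached.
Fenorn: reached.
All 3 are reached.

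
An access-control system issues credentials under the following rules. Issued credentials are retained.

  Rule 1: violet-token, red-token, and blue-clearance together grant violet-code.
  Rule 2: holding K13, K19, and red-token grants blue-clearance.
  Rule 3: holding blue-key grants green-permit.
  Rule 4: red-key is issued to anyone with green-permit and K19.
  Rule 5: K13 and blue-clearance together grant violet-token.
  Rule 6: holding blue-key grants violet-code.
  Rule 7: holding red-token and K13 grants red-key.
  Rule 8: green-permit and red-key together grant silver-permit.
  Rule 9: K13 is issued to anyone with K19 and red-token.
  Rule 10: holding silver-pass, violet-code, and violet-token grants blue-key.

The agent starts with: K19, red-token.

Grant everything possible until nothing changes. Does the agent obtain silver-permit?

No

silver-permit would need green-permit and red-key (Rule 8), but green-permit is never granted.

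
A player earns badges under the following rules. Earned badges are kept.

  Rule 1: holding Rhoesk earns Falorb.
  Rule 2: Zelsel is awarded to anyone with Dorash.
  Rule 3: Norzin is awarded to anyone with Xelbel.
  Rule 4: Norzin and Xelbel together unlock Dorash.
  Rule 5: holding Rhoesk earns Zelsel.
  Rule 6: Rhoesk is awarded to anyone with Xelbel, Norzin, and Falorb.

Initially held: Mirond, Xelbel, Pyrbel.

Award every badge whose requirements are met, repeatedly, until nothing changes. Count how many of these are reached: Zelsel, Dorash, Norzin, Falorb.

With Xelbel, Norzin is earned (Rule 3).
With Norzin and Xelbel, Dorash is earned (Rule 4).
With Dorash, Zelsel is earned (Rule 2).
Zelsel: reached.
Dorash: reached.
Norzin: reached.
Falorb would need Rhoesk (Rule 1), but Rhoesk is never earned.
Reached: Zelsel, Dorash, and Norzin — 3 of the 4.

3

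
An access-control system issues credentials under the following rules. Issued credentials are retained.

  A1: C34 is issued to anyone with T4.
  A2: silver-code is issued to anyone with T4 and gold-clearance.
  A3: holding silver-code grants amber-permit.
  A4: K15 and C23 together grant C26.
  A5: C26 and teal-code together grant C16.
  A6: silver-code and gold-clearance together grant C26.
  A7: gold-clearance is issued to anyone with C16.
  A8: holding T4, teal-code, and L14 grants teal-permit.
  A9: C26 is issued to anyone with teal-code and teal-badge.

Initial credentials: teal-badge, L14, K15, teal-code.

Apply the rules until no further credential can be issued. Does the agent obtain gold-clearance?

Yes

Holding teal-code and teal-badge grants C26 (A9).
Holding C26 and teal-code grants C16 (A5).
Holding C16 grants gold-clearance (A7).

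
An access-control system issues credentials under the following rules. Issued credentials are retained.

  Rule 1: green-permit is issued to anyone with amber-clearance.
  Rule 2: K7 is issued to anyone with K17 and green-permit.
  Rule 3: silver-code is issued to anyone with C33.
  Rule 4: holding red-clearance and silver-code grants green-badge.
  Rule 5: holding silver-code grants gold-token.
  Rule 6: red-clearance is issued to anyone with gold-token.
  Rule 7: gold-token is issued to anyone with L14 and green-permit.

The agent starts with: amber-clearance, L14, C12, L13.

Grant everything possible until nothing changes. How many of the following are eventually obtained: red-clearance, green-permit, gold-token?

Holding amber-clearance grants green-permit (Rule 1).
Holding L14 and green-permit grants gold-token (Rule 7).
Holding gold-token grants red-clearance (Rule 6).
red-clearance: reached.
green-permit: reached.
gold-token: reached.
All 3 are reached.

3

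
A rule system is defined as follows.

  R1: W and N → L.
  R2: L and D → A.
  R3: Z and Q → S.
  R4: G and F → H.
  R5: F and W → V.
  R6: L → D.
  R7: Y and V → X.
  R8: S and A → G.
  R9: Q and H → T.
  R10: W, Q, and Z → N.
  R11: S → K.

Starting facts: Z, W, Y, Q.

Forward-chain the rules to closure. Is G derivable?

W, Q, and Z hold, so N follows (R10).
From Z and Q, R3 gives S.
From W and N, R1 gives L.
From L, R6 gives D.
From L and D, R2 gives A.
From S and A, R8 gives G.

Yes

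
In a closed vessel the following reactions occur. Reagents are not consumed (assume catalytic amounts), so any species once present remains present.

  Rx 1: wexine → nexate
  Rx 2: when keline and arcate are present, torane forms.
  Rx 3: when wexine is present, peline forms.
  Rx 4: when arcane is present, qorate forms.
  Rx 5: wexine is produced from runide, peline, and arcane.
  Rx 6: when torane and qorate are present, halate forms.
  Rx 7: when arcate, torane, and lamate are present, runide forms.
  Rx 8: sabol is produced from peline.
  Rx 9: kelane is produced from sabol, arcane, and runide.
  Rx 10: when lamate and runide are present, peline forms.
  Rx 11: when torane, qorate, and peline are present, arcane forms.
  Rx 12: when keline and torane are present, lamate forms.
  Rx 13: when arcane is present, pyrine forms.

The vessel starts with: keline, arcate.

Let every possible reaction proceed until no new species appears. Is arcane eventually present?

arcane would need torane, qorate, and peline (Rx 11), but qorate never forms.

No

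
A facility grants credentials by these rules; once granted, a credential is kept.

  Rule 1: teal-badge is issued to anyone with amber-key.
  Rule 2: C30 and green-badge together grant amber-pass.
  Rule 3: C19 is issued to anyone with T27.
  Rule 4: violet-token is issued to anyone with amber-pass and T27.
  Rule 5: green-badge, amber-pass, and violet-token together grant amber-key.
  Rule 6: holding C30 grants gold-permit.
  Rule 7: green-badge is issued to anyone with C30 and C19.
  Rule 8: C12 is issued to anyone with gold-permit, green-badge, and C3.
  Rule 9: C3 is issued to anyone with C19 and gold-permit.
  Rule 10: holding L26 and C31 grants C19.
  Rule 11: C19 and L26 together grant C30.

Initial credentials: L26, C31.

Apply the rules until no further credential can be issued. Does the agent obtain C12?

Holding L26 and C31 grants C19 (Rule 10).
Holding C19 and L26 grants C30 (Rule 11).
Holding C30 and C19 grants green-badge (Rule 7).
Holding C30 grants gold-permit (Rule 6).
Holding C19 and gold-permit grants C3 (Rule 9).
Holding gold-permit, green-badge, and C3 grants C12 (Rule 8).

Yes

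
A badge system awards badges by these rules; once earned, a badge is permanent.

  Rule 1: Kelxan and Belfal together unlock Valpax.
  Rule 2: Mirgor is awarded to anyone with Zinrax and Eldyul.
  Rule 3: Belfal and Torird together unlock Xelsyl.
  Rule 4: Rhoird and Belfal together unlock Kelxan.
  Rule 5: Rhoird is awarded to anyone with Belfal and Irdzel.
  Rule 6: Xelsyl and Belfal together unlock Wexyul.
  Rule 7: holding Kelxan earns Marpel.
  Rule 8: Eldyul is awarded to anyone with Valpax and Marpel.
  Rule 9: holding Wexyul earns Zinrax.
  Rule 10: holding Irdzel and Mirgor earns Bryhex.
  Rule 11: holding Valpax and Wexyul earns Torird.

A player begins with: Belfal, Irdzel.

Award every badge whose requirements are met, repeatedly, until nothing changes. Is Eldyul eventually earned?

With Belfal and Irdzel, Rhoird is earned (Rule 5).
With Rhoird and Belfal, Kelxan is earned (Rule 4).
With Kelxan and Belfal, Valpax is earned (Rule 1).
With Kelxan, Marpel is earned (Rule 7).
With Valpax and Marpel, Eldyul is earned (Rule 8).

Yes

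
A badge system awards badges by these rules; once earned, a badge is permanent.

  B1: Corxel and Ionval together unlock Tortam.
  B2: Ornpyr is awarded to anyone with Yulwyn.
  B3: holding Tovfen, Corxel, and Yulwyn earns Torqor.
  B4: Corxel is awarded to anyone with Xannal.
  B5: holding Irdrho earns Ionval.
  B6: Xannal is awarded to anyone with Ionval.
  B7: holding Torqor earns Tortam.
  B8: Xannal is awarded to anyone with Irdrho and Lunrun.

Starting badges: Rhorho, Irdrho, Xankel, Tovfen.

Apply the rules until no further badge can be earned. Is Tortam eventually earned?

With Irdrho, Ionval is earned (B5).
With Ionval, Xannal is earned (B6).
With Xannal, Corxel is earned (B4).
With Corxel and Ionval, Tortam is earned (B1).

Yes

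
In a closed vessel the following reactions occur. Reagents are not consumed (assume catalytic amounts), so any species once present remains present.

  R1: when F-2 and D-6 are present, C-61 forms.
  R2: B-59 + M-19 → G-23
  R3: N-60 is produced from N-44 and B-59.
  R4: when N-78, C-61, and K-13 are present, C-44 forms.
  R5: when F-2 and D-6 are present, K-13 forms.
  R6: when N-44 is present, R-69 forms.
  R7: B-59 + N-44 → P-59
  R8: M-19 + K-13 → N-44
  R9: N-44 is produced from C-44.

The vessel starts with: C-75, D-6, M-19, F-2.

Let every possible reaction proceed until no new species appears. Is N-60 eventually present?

N-60 would need N-44 and B-59 (R3), but B-59 never forms.

No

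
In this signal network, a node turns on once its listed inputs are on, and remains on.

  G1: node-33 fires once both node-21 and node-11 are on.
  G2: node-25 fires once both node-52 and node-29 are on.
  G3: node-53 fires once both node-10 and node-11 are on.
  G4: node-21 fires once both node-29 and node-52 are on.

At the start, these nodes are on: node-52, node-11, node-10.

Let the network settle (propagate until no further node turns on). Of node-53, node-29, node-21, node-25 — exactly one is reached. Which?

node-53

G3: node-10 and node-11 on → node-53 on.
No rule produces node-29, and it is not given. node-25 would need node-52 and node-29 (G2), but node-29 never turns on. node-21 would need node-29 and node-52 (G4), but node-29 never turns on.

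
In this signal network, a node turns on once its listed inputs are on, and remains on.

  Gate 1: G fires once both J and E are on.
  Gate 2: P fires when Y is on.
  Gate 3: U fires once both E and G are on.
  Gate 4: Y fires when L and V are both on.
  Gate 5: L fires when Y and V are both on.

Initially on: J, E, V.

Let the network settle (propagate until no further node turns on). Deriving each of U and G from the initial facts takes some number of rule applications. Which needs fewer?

G: Gate 1: J and E on → G on. [1 rule application]
U: Gate 1: J and E on → G on. E and G are on, so U fires (Gate 3). [2 rule applications]
G needs fewer.

G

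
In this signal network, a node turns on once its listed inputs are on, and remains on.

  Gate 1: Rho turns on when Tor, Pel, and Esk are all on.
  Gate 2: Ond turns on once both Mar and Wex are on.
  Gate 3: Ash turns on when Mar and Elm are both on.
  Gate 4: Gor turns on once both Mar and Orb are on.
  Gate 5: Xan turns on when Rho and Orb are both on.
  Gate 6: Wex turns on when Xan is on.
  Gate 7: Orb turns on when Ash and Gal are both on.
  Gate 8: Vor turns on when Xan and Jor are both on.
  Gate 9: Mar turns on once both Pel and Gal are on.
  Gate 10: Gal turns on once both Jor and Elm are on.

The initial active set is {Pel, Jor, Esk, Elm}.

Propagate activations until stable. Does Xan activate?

No

Xan would need Rho and Orb (Gate 5), but Rho never turns on.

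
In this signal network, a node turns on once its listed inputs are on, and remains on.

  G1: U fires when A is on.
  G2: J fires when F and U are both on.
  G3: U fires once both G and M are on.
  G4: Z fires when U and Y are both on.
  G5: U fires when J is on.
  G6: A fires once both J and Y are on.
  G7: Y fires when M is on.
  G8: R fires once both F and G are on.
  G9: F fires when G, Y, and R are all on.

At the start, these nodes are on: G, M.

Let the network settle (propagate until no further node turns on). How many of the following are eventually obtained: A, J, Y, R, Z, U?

G7: M on → Y on.
G and M are on, so U fires (G3).
G4: U and Y on → Z on.
A would need J and Y (G6), but J never turns on.
J would need F and U (G2), but F never turns on.
Y: reached.
R would need F and G (G8), but F never turns on.
Z: reached.
U: reached.
Reached: Y, Z, and U — 3 of the 6.

3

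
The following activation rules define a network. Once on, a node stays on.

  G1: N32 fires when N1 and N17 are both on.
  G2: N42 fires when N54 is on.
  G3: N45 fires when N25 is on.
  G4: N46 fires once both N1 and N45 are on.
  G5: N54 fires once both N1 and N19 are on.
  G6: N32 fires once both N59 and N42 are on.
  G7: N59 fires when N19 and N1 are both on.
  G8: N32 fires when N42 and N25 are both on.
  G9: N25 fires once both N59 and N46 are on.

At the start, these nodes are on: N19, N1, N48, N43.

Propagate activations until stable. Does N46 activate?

N46 would need N1 and N45 (G4), but N45 never turns on.

No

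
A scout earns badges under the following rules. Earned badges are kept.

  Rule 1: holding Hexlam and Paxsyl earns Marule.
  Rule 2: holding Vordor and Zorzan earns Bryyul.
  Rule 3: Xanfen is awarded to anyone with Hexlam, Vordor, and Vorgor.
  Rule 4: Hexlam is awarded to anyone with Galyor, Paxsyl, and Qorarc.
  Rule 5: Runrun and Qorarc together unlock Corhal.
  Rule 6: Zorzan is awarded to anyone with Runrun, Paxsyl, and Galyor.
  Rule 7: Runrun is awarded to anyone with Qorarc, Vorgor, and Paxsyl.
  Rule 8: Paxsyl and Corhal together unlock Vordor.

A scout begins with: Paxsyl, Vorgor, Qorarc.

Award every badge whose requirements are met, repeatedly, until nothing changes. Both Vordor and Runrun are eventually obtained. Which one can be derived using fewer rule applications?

Runrun: With Qorarc, Vorgor, and Paxsyl, Runrun is earned (Rule 7). [1 rule application]
Vordor: With Qorarc, Vorgor, and Paxsyl, Runrun is earned (Rule 7). With Runrun and Qorarc, Corhal is earned (Rule 5). With Paxsyl and Corhal, Vordor is earned (Rule 8). [3 rule applications]
Runrun needs fewer.

Runrun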